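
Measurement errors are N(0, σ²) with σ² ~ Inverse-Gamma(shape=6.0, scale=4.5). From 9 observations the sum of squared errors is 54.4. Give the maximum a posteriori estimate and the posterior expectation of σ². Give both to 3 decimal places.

Posterior: Inverse-Gamma(shape = 6.0+9/2 = 10.5, scale = 4.5+54.4/2 = 31.7).
Mode = β/(α+1) = 31.7/11.5 = 2.757.
Mean = β/(α−1) = 31.7/9.5 = 3.337.

σ²_MAP = 2.757, E[σ²|data] = 3.337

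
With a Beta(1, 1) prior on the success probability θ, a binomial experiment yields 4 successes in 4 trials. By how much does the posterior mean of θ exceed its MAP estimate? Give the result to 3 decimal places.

Posterior: Beta(1+4, 1+0) = Beta(5, 1).
Since β = 1 ≤ 1 and α > 1, the Beta density is monotone increasing on [0,1]; the mode is at 1.
Mean = 5/(5+1) = 0.833.
Difference = 0.833 − 1.000 = -0.167.

-0.167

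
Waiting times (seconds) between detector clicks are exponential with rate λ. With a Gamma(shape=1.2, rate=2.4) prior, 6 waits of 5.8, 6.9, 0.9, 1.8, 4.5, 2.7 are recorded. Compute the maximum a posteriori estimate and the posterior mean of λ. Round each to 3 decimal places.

λ_MAP = 0.248, E[λ|data] = 0.288

Σ times = 22.6. Posterior: Gamma(shape = 1.2+6 = 7.2, rate = 2.4+22.6 = 25.0).
Mode = (α−1)/β = 6.2/25.0 = 0.248.
Mean = α/β = 7.2/25.0 = 0.288.
The mean is pulled above the mode by the posterior's right skew.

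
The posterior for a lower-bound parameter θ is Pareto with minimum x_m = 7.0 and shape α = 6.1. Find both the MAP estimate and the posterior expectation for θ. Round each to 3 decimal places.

The Pareto density is strictly decreasing on [x_m, ∞), so the mode is x_m = 7.000.
Mean = α·x_m/(α−1) = 6.1·7.0/5.1 = 8.373.
The mean is pulled above the mode by the posterior's right skew.

MAP: 7.000. Posterior mean: 8.373.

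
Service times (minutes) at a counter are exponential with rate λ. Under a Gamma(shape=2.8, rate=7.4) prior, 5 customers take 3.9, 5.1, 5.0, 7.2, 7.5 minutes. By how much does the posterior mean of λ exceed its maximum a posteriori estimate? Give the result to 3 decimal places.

Σ times = 28.7. Posterior: Gamma(shape = 2.8+5 = 7.8, rate = 7.4+28.7 = 36.1).
Mode = (α−1)/β = 6.8/36.1 = 0.188.
Mean = α/β = 7.8/36.1 = 0.216.
Difference = 0.216 − 0.188 = 0.028.

0.028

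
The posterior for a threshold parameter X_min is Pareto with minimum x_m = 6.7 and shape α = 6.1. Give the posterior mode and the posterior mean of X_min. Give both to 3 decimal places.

X_min_MAP = 6.700, E[X_min|data] = 8.014

The Pareto density is strictly decreasing on [x_m, ∞), so the mode is x_m = 6.700.
Mean = α·x_m/(α−1) = 6.1·6.7/5.1 = 8.014.
The posterior is right-skewed, so the mean exceeds the mode.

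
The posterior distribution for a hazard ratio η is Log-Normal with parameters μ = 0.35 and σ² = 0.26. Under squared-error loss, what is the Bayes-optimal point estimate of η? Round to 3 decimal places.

1.616

Mode = exp(μ − σ²) = exp(0.09) = 1.094.
Mean = exp(μ + σ²/2) = exp(0.480) = 1.616.
Squared-error loss ⇒ the optimal estimator is the posterior mean.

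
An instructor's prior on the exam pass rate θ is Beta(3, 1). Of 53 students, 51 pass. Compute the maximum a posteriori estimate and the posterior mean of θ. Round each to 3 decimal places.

Posterior: Beta(3+51, 1+2) = Beta(54, 3).
Mode = (54−1)/(54+3−2) = 53/55 = 0.964.
Mean = 54/(54+3) = 54/57 = 0.947.
Left-skewed posterior ⇒ mean < mode.

MAP = 0.964; posterior mean = 0.947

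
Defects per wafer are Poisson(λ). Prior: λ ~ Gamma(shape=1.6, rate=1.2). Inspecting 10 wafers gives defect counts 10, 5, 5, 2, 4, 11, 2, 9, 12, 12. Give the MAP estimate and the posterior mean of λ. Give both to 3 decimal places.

MAP = 6.482; posterior mean = 6.571

Σ counts = 72. Posterior: Gamma(shape = 1.6+72 = 73.6, rate = 1.2+10 = 11.2).
Mode = (α−1)/β = 72.6/11.2 = 6.482.
Mean = α/β = 73.6/11.2 = 6.571.
Right-skewed posterior ⇒ mode < mean.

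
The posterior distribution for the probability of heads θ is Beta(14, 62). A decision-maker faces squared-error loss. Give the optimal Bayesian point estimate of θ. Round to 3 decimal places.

0.184

Mode = (14−1)/(14+62−2) = 13/74 = 0.176.
Mean = 14/(14+62) = 14/76 = 0.184.
Squared-error loss ⇒ the optimal estimator is the posterior mean.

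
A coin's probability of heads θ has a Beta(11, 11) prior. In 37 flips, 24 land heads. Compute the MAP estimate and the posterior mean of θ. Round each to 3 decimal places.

θ_MAP = 0.596, E[θ|data] = 0.593

Posterior: Beta(11+24, 11+13) = Beta(35, 24).
Mode = (35−1)/(35+24−2) = 34/57 = 0.596.
Mean = 35/(35+24) = 35/59 = 0.593.
Left-skewed posterior ⇒ mean < mode.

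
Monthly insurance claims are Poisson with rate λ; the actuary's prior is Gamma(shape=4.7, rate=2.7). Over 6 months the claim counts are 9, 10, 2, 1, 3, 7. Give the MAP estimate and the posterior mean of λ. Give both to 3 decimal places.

MAP estimate = 4.103, posterior mean = 4.218

Σ counts = 32. Posterior: Gamma(shape = 4.7+32 = 36.7, rate = 2.7+6 = 8.7).
Mode = (α−1)/β = 35.7/8.7 = 4.103.
Mean = α/β = 36.7/8.7 = 4.218.
Mean > mode: the posterior has a right tail.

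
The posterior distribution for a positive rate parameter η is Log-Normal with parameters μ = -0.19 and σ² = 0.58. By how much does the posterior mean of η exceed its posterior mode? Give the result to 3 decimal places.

0.642

Mode = exp(μ − σ²) = exp(-0.77) = 0.463.
Mean = exp(μ + σ²/2) = exp(0.100) = 1.105.
Difference = 1.105 − 0.463 = 0.642.
Mean > mode: the posterior has a right tail.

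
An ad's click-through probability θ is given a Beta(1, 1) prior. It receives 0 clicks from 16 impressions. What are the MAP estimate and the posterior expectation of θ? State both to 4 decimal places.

Posterior: Beta(1+0, 1+16) = Beta(1, 17).
Since α = 1 ≤ 1 and β > 1, the Beta density is monotone decreasing on [0,1]; the mode is at 0.
Mean = 1/(1+17) = 0.0556.
Right-skewed posterior ⇒ mode < mean.

MAP: 0.0000. Posterior mean: 0.0556.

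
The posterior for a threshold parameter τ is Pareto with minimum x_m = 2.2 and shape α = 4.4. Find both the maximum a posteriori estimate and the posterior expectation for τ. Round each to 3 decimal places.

maximum a posteriori estimate = 2.200, posterior expectation = 2.847

The Pareto density is strictly decreasing on [x_m, ∞), so the mode is x_m = 2.200.
Mean = α·x_m/(α−1) = 4.4·2.2/3.4 = 2.847.
Right-skewed posterior ⇒ mode < mean.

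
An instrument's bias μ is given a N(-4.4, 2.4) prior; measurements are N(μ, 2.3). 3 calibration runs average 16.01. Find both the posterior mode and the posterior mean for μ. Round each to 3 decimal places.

μ_MAP = 11.069, E[μ|data] = 11.069

Posterior for μ is Normal. Precision-weighted mean: (1/2.4·-4.4 + 3/2.3·16.01) / (1/2.4 + 3/2.3) = 11.069.
A Normal posterior is symmetric, so mode = mean.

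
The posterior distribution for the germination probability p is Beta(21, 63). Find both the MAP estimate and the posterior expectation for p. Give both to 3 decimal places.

Mode = (21−1)/(21+63−2) = 20/82 = 0.244.
Mean = 21/(21+63) = 21/84 = 0.250.

MAP = 0.244; posterior mean = 0.250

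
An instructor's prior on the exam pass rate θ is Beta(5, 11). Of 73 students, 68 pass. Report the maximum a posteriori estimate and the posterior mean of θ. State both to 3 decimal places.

MAP: 0.828. Posterior mean: 0.820.

Posterior: Beta(5+68, 11+5) = Beta(73, 16).
Mode = (73−1)/(73+16−2) = 72/87 = 0.828.
Mean = 73/(73+16) = 73/89 = 0.820.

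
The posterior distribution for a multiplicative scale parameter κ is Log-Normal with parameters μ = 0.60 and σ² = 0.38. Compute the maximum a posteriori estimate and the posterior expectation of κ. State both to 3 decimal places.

maximum a posteriori estimate = 1.246, posterior expectation = 2.203

Mode = exp(μ − σ²) = exp(0.22) = 1.246.
Mean = exp(μ + σ²/2) = exp(0.790) = 2.203.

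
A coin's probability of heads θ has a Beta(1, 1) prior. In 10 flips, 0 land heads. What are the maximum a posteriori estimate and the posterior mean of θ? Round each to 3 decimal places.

Posterior: Beta(1+0, 1+10) = Beta(1, 11).
Since α = 1 ≤ 1 and β > 1, the Beta density is monotone decreasing on [0,1]; the mode is at 0.
Mean = 1/(1+11) = 0.083.
Mean > mode: the posterior has a right tail.

MAP = 0.000; posterior mean = 0.083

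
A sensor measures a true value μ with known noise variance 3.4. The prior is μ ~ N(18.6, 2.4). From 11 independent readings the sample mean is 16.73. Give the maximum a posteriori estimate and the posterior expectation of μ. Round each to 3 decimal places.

maximum a posteriori estimate = 16.943, posterior expectation = 16.943

Posterior for μ is Normal. Precision-weighted mean: (1/2.4·18.6 + 11/3.4·16.73) / (1/2.4 + 11/3.4) = 16.943.
A Normal posterior is symmetric, so mode = mean.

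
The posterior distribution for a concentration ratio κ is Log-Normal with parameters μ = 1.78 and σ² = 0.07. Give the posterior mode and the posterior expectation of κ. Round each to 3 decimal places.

posterior mode = 5.529, posterior expectation = 6.141

Mode = exp(μ − σ²) = exp(1.71) = 5.529.
Mean = exp(μ + σ²/2) = exp(1.815) = 6.141.
Right-skewed posterior ⇒ mode < mean.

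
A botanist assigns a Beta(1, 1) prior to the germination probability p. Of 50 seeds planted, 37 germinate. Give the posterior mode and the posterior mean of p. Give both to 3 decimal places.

p_MAP = 0.740, E[p|data] = 0.731

Posterior: Beta(1+37, 1+13) = Beta(38, 14).
Mode = (38−1)/(38+14−2) = 37/50 = 0.740.
With a flat prior the MAP equals the MLE, 37/50.
Mean = 38/(38+14) = 38/52 = 0.731.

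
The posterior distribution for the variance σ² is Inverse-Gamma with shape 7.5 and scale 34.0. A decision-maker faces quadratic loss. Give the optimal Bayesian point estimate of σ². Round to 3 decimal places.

Mode = β/(α+1) = 34.0/8.5 = 4.000.
Mean = β/(α−1) = 34.0/6.5 = 5.231.
Quadratic loss ⇒ the optimal estimator is the posterior mean.

5.231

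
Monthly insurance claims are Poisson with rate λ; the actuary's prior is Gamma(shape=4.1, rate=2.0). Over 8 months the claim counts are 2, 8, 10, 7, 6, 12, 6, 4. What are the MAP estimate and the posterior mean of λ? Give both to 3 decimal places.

Σ counts = 55. Posterior: Gamma(shape = 4.1+55 = 59.1, rate = 2.0+8 = 10.0).
Mode = (α−1)/β = 58.1/10.0 = 5.810.
Mean = α/β = 59.1/10.0 = 5.910.
Mean > mode: the posterior has a right tail.

λ_MAP = 5.810, E[λ|data] = 5.910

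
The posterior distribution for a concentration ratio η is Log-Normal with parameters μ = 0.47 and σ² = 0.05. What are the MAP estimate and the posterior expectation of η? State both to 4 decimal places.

Mode = exp(μ − σ²) = exp(0.42) = 1.5220.
Mean = exp(μ + σ²/2) = exp(0.495) = 1.6405.

MAP = 1.5220, posterior mean = 1.6405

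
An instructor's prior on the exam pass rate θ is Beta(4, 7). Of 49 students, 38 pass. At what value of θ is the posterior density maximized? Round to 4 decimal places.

0.7069

Posterior: Beta(4+38, 7+11) = Beta(42, 18).
Mode = (42−1)/(42+18−2) = 41/58 = 0.7069.
Mean = 42/(42+18) = 42/60 = 0.7000.
This is the posterior mode — the MAP estimate.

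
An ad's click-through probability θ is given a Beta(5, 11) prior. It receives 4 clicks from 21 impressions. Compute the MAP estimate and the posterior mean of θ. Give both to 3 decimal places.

MAP = 0.229, posterior mean = 0.243

Posterior: Beta(5+4, 11+17) = Beta(9, 28).
Mode = (9−1)/(9+28−2) = 8/35 = 0.229.
Mean = 9/(9+28) = 9/37 = 0.243.
Right-skewed posterior ⇒ mode < mean.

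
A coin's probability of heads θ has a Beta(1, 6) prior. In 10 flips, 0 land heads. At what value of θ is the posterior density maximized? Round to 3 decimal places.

Posterior: Beta(1+0, 6+10) = Beta(1, 16).
Since α = 1 ≤ 1 and β > 1, the Beta density is monotone decreasing on [0,1]; the mode is at 0.
Mean = 1/(1+16) = 0.059.
This is the posterior mode — the MAP estimate.

0.000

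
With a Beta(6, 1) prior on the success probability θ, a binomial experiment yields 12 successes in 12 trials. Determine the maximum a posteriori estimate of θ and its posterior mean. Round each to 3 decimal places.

maximum a posteriori estimate = 1.000, posterior mean = 0.947

Posterior: Beta(6+12, 1+0) = Beta(18, 1).
Since β = 1 ≤ 1 and α > 1, the Beta density is monotone increasing on [0,1]; the mode is at 1.
Mean = 18/(18+1) = 0.947.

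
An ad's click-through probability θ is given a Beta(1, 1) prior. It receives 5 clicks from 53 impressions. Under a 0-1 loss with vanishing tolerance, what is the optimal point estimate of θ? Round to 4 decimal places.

0.0943

Posterior: Beta(1+5, 1+48) = Beta(6, 49).
Mode = (6−1)/(6+49−2) = 5/53 = 0.0943.
Mean = 6/(6+49) = 6/55 = 0.1091.
This is the posterior mode — the MAP estimate.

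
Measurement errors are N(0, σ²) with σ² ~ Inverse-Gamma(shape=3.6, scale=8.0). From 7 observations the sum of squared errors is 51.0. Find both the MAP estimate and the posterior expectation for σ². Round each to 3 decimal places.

MAP: 4.136. Posterior mean: 5.492.

Posterior: Inverse-Gamma(shape = 3.6+7/2 = 7.1, scale = 8.0+51.0/2 = 33.5).
Mode = β/(α+1) = 33.5/8.1 = 4.136.
Mean = β/(α−1) = 33.5/6.1 = 5.492.
The posterior is right-skewed, so the mean exceeds the mode.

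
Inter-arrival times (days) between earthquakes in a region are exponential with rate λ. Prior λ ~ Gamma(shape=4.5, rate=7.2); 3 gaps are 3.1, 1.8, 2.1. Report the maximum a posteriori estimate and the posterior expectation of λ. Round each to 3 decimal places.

MAP = 0.458; posterior mean = 0.528

Σ times = 7.0. Posterior: Gamma(shape = 4.5+3 = 7.5, rate = 7.2+7.0 = 14.2).
Mode = (α−1)/β = 6.5/14.2 = 0.458.
Mean = α/β = 7.5/14.2 = 0.528.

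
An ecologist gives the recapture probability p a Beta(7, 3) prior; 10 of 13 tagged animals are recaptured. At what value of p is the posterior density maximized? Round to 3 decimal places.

Posterior: Beta(7+10, 3+3) = Beta(17, 6).
Mode = (17−1)/(17+6−2) = 16/21 = 0.762.
Mean = 17/(17+6) = 17/23 = 0.739.
This is the posterior mode — the MAP estimate.

0.762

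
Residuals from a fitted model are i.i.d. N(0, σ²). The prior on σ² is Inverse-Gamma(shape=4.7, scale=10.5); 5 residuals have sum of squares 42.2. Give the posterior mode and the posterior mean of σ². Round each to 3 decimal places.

MAP: 3.854. Posterior mean: 5.097.

Posterior: Inverse-Gamma(shape = 4.7+5/2 = 7.2, scale = 10.5+42.2/2 = 31.6).
Mode = β/(α+1) = 31.6/8.2 = 3.854.
Mean = β/(α−1) = 31.6/6.2 = 5.097.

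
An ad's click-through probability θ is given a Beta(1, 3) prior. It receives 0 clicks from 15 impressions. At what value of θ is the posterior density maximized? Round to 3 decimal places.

0.000

Posterior: Beta(1+0, 3+15) = Beta(1, 18).
Since α = 1 ≤ 1 and β > 1, the Beta density is monotone decreasing on [0,1]; the mode is at 0.
Mean = 1/(1+18) = 0.053.
This is the posterior mode — the MAP estimate.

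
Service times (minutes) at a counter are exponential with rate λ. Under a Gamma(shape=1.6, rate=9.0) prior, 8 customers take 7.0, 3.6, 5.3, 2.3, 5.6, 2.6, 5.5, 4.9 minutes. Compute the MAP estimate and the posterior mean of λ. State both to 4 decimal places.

MAP = 0.1878, posterior mean = 0.2096

Σ times = 36.8. Posterior: Gamma(shape = 1.6+8 = 9.6, rate = 9.0+36.8 = 45.8).
Mode = (α−1)/β = 8.6/45.8 = 0.1878.
Mean = α/β = 9.6/45.8 = 0.2096.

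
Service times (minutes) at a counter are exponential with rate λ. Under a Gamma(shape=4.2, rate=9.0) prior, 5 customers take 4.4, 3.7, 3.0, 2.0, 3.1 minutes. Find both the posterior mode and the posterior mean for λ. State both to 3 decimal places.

MAP = 0.325, posterior mean = 0.365

Σ times = 16.2. Posterior: Gamma(shape = 4.2+5 = 9.2, rate = 9.0+16.2 = 25.2).
Mode = (α−1)/β = 8.2/25.2 = 0.325.
Mean = α/β = 9.2/25.2 = 0.365.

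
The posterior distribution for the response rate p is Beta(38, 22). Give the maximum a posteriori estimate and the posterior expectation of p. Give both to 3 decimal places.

Mode = (38−1)/(38+22−2) = 37/58 = 0.638.
Mean = 38/(38+22) = 38/60 = 0.633.
Left-skewed posterior ⇒ mean < mode.

MAP = 0.638, posterior mean = 0.633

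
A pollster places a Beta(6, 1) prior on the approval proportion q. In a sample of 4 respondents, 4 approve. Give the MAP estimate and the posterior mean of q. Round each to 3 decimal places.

Posterior: Beta(6+4, 1+0) = Beta(10, 1).
Since β = 1 ≤ 1 and α > 1, the Beta density is monotone increasing on [0,1]; the mode is at 1.
Mean = 10/(10+1) = 0.909.

q_MAP = 1.000, E[q|data] = 0.909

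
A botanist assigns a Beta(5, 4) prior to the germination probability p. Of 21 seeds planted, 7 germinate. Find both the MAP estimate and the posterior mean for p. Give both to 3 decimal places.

Posterior: Beta(5+7, 4+14) = Beta(12, 18).
Mode = (12−1)/(12+18−2) = 11/28 = 0.393.
Mean = 12/(12+18) = 12/30 = 0.400.
The mean is pulled above the mode by the posterior's right skew.

p_MAP = 0.393, E[p|data] = 0.400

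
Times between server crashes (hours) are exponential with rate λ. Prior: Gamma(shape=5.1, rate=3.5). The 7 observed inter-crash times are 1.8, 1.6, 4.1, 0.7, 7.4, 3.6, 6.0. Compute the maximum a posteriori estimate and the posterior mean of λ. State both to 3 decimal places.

maximum a posteriori estimate = 0.387, posterior mean = 0.422

Σ times = 25.2. Posterior: Gamma(shape = 5.1+7 = 12.1, rate = 3.5+25.2 = 28.7).
Mode = (α−1)/β = 11.1/28.7 = 0.387.
Mean = α/β = 12.1/28.7 = 0.422.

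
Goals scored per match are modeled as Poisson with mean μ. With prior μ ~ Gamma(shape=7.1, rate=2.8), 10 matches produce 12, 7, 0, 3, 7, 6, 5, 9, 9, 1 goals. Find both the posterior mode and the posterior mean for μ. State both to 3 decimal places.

Σ counts = 59. Posterior: Gamma(shape = 7.1+59 = 66.1, rate = 2.8+10 = 12.8).
Mode = (α−1)/β = 65.1/12.8 = 5.086.
Mean = α/β = 66.1/12.8 = 5.164.
Mean > mode: the posterior has a right tail.

MAP = 5.086; posterior mean = 5.164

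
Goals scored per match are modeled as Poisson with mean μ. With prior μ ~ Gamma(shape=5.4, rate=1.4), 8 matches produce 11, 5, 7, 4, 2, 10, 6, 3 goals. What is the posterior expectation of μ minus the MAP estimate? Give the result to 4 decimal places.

Σ counts = 48. Posterior: Gamma(shape = 5.4+48 = 53.4, rate = 1.4+8 = 9.4).
Mode = (α−1)/β = 52.4/9.4 = 5.5745.
Mean = α/β = 53.4/9.4 = 5.6809.
Difference = 5.6809 − 5.5745 = 0.1064.
Mean > mode: the posterior has a right tail.

0.1064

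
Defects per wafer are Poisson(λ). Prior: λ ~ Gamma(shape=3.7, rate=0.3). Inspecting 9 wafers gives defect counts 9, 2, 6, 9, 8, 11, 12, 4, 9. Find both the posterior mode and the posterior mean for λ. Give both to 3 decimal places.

Σ counts = 70. Posterior: Gamma(shape = 3.7+70 = 73.7, rate = 0.3+9 = 9.3).
Mode = (α−1)/β = 72.7/9.3 = 7.817.
Mean = α/β = 73.7/9.3 = 7.925.
Mean > mode: the posterior has a right tail.

λ_MAP = 7.817, E[λ|data] = 7.925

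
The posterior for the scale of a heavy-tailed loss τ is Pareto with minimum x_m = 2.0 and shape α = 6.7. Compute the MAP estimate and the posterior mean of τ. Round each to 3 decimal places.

τ_MAP = 2.000, E[τ|data] = 2.351

The Pareto density is strictly decreasing on [x_m, ∞), so the mode is x_m = 2.000.
Mean = α·x_m/(α−1) = 6.7·2.0/5.7 = 2.351.
The posterior is right-skewed, so the mean exceeds the mode.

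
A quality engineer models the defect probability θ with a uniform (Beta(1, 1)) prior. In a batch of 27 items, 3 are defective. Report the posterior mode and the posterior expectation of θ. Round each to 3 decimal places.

Posterior: Beta(1+3, 1+24) = Beta(4, 25).
Mode = (4−1)/(4+25−2) = 3/27 = 0.111.
With a flat prior the MAP equals the MLE, 3/27.
Mean = 4/(4+25) = 4/29 = 0.138.

MAP = 0.111, posterior mean = 0.138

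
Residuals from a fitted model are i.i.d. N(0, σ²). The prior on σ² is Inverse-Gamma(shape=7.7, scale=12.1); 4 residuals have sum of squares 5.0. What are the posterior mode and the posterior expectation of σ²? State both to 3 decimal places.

MAP: 1.364. Posterior mean: 1.678.

Posterior: Inverse-Gamma(shape = 7.7+4/2 = 9.7, scale = 12.1+5.0/2 = 14.6).
Mode = β/(α+1) = 14.6/10.7 = 1.364.
Mean = β/(α−1) = 14.6/8.7 = 1.678.
The mean is pulled above the mode by the posterior's right skew.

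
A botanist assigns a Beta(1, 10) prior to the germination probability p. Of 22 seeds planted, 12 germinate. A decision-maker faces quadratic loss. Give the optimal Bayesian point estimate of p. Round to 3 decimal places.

0.394

Posterior: Beta(1+12, 10+10) = Beta(13, 20).
Mode = (13−1)/(13+20−2) = 12/31 = 0.387.
Mean = 13/(13+20) = 13/33 = 0.394.
Quadratic loss ⇒ the optimal estimator is the posterior mean.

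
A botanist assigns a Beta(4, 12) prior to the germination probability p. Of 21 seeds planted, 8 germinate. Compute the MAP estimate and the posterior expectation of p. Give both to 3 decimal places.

MAP = 0.314, posterior mean = 0.324

Posterior: Beta(4+8, 12+13) = Beta(12, 25).
Mode = (12−1)/(12+25−2) = 11/35 = 0.314.
Mean = 12/(12+25) = 12/37 = 0.324.
Mean > mode: the posterior has a right tail.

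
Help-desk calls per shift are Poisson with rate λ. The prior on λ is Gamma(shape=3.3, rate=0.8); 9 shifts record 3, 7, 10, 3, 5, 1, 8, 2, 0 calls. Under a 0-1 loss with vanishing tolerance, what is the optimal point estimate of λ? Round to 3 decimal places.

Σ counts = 39. Posterior: Gamma(shape = 3.3+39 = 42.3, rate = 0.8+9 = 9.8).
Mode = (α−1)/β = 41.3/9.8 = 4.214.
Mean = α/β = 42.3/9.8 = 4.316.
This is the posterior mode — the MAP estimate.

4.214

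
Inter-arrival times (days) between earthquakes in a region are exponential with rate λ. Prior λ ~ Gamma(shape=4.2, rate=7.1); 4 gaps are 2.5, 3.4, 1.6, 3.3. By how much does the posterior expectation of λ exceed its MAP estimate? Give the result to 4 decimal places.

0.0559

Σ times = 10.8. Posterior: Gamma(shape = 4.2+4 = 8.2, rate = 7.1+10.8 = 17.9).
Mode = (α−1)/β = 7.2/17.9 = 0.4022.
Mean = α/β = 8.2/17.9 = 0.4581.
Difference = 0.4581 − 0.4022 = 0.0559.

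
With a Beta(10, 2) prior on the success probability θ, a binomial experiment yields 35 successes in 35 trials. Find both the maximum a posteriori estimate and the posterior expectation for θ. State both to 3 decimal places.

Posterior: Beta(10+35, 2+0) = Beta(45, 2).
Mode = (45−1)/(45+2−2) = 44/45 = 0.978.
Mean = 45/(45+2) = 45/47 = 0.957.

MAP: 0.978. Posterior mean: 0.957.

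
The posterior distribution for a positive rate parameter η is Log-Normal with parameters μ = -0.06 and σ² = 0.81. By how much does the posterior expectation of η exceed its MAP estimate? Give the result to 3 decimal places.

Mode = exp(μ − σ²) = exp(-0.87) = 0.419.
Mean = exp(μ + σ²/2) = exp(0.345) = 1.412.
Difference = 1.412 − 0.419 = 0.993.

0.993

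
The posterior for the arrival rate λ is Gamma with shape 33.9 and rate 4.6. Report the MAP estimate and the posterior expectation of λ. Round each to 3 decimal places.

Mode = (α−1)/β = 32.9/4.6 = 7.152.
Mean = α/β = 33.9/4.6 = 7.370.

λ_MAP = 7.152, E[λ|data] = 7.370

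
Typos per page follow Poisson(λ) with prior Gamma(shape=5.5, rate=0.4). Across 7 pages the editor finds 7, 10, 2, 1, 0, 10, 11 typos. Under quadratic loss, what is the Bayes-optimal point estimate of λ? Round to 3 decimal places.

6.284

Σ counts = 41. Posterior: Gamma(shape = 5.5+41 = 46.5, rate = 0.4+7 = 7.4).
Mode = (α−1)/β = 45.5/7.4 = 6.149.
Mean = α/β = 46.5/7.4 = 6.284.
Quadratic loss ⇒ the optimal estimator is the posterior mean.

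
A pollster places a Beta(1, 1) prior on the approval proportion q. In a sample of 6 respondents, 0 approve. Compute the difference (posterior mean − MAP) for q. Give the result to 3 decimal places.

0.125

Posterior: Beta(1+0, 1+6) = Beta(1, 7).
Since α = 1 ≤ 1 and β > 1, the Beta density is monotone decreasing on [0,1]; the mode is at 0.
Mean = 1/(1+7) = 0.125.
Difference = 0.125 − 0.000 = 0.125.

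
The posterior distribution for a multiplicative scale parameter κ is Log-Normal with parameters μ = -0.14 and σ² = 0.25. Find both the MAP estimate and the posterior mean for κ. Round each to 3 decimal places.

κ_MAP = 0.677, E[κ|data] = 0.985

Mode = exp(μ − σ²) = exp(-0.39) = 0.677.
Mean = exp(μ + σ²/2) = exp(-0.015) = 0.985.
Right-skewed posterior ⇒ mode < mean.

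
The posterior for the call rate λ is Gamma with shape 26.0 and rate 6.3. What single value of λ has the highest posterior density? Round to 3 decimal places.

Mode = (α−1)/β = 25.0/6.3 = 3.968.
Mean = α/β = 26.0/6.3 = 4.127.
This is the posterior mode — the MAP estimate.

3.968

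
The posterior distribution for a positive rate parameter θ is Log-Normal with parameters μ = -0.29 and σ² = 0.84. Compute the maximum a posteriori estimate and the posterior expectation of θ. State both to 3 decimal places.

MAP = 0.323, posterior mean = 1.139

Mode = exp(μ − σ²) = exp(-1.13) = 0.323.
Mean = exp(μ + σ²/2) = exp(0.130) = 1.139.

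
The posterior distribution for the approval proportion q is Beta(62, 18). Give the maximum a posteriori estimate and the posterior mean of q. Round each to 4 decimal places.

MAP = 0.7821, posterior mean = 0.7750

Mode = (62−1)/(62+18−2) = 61/78 = 0.7821.
Mean = 62/(62+18) = 62/80 = 0.7750.
The mean is pulled below the mode by the posterior's left skew.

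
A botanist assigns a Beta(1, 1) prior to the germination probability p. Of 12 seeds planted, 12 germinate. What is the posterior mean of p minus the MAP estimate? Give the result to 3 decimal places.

-0.071

Posterior: Beta(1+12, 1+0) = Beta(13, 1).
Since β = 1 ≤ 1 and α > 1, the Beta density is monotone increasing on [0,1]; the mode is at 1.
Mean = 13/(13+1) = 0.929.
Difference = 0.929 − 1.000 = -0.071.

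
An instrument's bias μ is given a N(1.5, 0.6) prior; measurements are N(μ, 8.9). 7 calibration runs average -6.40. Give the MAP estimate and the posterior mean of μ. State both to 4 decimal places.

μ_MAP = -1.0328, E[μ|data] = -1.0328

Posterior for μ is Normal. Precision-weighted mean: (1/0.6·1.5 + 7/8.9·-6.40) / (1/0.6 + 7/8.9) = -1.0328.
A Normal posterior is symmetric, so mode = mean.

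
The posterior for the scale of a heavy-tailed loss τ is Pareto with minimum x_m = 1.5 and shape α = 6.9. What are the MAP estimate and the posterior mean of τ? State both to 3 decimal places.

The Pareto density is strictly decreasing on [x_m, ∞), so the mode is x_m = 1.500.
Mean = α·x_m/(α−1) = 6.9·1.5/5.9 = 1.754.

MAP: 1.500. Posterior mean: 1.754.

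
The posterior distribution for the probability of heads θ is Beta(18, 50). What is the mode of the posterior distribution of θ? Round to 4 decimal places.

0.2576

Mode = (18−1)/(18+50−2) = 17/66 = 0.2576.
Mean = 18/(18+50) = 18/68 = 0.2647.
This is the posterior mode — the MAP estimate.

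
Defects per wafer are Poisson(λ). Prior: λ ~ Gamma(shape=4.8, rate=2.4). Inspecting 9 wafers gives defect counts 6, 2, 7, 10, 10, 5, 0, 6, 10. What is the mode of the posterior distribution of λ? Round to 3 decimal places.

5.246

Σ counts = 56. Posterior: Gamma(shape = 4.8+56 = 60.8, rate = 2.4+9 = 11.4).
Mode = (α−1)/β = 59.8/11.4 = 5.246.
Mean = α/β = 60.8/11.4 = 5.333.
This is the posterior mode — the MAP estimate.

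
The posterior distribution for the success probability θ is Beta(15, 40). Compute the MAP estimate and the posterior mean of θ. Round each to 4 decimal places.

MAP = 0.2642, posterior mean = 0.2727

Mode = (15−1)/(15+40−2) = 14/53 = 0.2642.
Mean = 15/(15+40) = 15/55 = 0.2727.
Right-skewed posterior ⇒ mode < mean.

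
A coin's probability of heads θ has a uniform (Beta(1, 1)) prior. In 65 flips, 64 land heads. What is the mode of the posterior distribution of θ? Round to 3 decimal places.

0.985

Posterior: Beta(1+64, 1+1) = Beta(65, 2).
Mode = (65−1)/(65+2−2) = 64/65 = 0.985.
With a flat prior the MAP equals the MLE, 64/65.
Mean = 65/(65+2) = 65/67 = 0.970.
This is the posterior mode — the MAP estimate.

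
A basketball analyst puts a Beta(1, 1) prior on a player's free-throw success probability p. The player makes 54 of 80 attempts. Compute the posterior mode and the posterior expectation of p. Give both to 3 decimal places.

MAP = 0.675; posterior mean = 0.671

Posterior: Beta(1+54, 1+26) = Beta(55, 27).
Mode = (55−1)/(55+27−2) = 54/80 = 0.675.
With a flat prior the MAP equals the MLE, 54/80.
Mean = 55/(55+27) = 55/82 = 0.671.
The mean is pulled below the mode by the posterior's left skew.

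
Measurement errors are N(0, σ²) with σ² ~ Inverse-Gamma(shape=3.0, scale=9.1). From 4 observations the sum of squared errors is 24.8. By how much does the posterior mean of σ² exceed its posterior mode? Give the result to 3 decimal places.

Posterior: Inverse-Gamma(shape = 3.0+4/2 = 5.0, scale = 9.1+24.8/2 = 21.5).
Mode = β/(α+1) = 21.5/6.0 = 3.583.
Mean = β/(α−1) = 21.5/4.0 = 5.375.
Difference = 5.375 − 3.583 = 1.792.

1.792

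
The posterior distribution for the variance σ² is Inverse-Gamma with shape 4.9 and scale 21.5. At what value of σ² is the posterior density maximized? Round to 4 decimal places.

3.6441

Mode = β/(α+1) = 21.5/5.9 = 3.6441.
Mean = β/(α−1) = 21.5/3.9 = 5.5128.
This is the posterior mode — the MAP estimate.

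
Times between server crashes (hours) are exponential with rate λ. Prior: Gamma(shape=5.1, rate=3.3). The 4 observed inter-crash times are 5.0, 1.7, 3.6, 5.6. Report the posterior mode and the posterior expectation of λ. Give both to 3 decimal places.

MAP = 0.422; posterior mean = 0.474

Σ times = 15.9. Posterior: Gamma(shape = 5.1+4 = 9.1, rate = 3.3+15.9 = 19.2).
Mode = (α−1)/β = 8.1/19.2 = 0.422.
Mean = α/β = 9.1/19.2 = 0.474.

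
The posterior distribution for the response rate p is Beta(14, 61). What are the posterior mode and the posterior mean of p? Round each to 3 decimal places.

Mode = (14−1)/(14+61−2) = 13/73 = 0.178.
Mean = 14/(14+61) = 14/75 = 0.187.

posterior mode = 0.178, posterior mean = 0.187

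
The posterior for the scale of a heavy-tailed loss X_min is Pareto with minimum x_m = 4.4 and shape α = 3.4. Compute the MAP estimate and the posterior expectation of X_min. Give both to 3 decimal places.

The Pareto density is strictly decreasing on [x_m, ∞), so the mode is x_m = 4.400.
Mean = α·x_m/(α−1) = 3.4·4.4/2.4 = 6.233.
Mean > mode: the posterior has a right tail.

MAP = 4.400, posterior mean = 6.233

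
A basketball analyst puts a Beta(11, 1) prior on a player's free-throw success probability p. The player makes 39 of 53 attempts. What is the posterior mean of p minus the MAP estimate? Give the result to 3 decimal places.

-0.009

Posterior: Beta(11+39, 1+14) = Beta(50, 15).
Mode = (50−1)/(50+15−2) = 49/63 = 0.778.
Mean = 50/(50+15) = 50/65 = 0.769.
Difference = 0.769 − 0.778 = -0.009.
Left-skewed posterior ⇒ mean < mode.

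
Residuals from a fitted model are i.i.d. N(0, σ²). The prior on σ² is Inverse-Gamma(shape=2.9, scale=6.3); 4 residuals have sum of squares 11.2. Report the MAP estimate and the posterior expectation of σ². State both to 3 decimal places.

MAP estimate = 2.017, posterior expectation = 3.051

Posterior: Inverse-Gamma(shape = 2.9+4/2 = 4.9, scale = 6.3+11.2/2 = 11.9).
Mode = β/(α+1) = 11.9/5.9 = 2.017.
Mean = β/(α−1) = 11.9/3.9 = 3.051.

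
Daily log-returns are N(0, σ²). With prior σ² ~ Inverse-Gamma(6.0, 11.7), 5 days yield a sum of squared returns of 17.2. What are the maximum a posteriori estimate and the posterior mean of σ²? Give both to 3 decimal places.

MAP: 2.137. Posterior mean: 2.707.

Posterior: Inverse-Gamma(shape = 6.0+5/2 = 8.5, scale = 11.7+17.2/2 = 20.3).
Mode = β/(α+1) = 20.3/9.5 = 2.137.
Mean = β/(α−1) = 20.3/7.5 = 2.707.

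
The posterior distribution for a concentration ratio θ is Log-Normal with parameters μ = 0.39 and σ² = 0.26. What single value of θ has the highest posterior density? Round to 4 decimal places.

1.1388

Mode = exp(μ − σ²) = exp(0.13) = 1.1388.
Mean = exp(μ + σ²/2) = exp(0.520) = 1.6820.
This is the posterior mode — the MAP estimate.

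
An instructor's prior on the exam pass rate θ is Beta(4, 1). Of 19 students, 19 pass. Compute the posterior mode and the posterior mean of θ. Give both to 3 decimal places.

Posterior: Beta(4+19, 1+0) = Beta(23, 1).
Since β = 1 ≤ 1 and α > 1, the Beta density is monotone increasing on [0,1]; the mode is at 1.
Mean = 23/(23+1) = 0.958.

θ_MAP = 1.000, E[θ|data] = 0.958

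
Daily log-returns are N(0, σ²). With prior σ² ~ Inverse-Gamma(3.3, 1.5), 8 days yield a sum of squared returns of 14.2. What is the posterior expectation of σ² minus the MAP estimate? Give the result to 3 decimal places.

0.329

Posterior: Inverse-Gamma(shape = 3.3+8/2 = 7.3, scale = 1.5+14.2/2 = 8.6).
Mode = β/(α+1) = 8.6/8.3 = 1.036.
Mean = β/(α−1) = 8.6/6.3 = 1.365.
Difference = 1.365 − 1.036 = 0.329.
Right-skewed posterior ⇒ mode < mean.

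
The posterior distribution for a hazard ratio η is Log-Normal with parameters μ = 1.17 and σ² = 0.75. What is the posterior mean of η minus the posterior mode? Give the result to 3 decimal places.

3.166

Mode = exp(μ − σ²) = exp(0.42) = 1.522.
Mean = exp(μ + σ²/2) = exp(1.545) = 4.688.
Difference = 4.688 − 1.522 = 3.166.
Right-skewed posterior ⇒ mode < mean.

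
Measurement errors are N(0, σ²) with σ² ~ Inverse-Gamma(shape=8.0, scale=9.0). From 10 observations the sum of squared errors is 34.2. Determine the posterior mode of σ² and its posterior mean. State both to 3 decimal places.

Posterior: Inverse-Gamma(shape = 8.0+10/2 = 13.0, scale = 9.0+34.2/2 = 26.1).
Mode = β/(α+1) = 26.1/14.0 = 1.864.
Mean = β/(α−1) = 26.1/12.0 = 2.175.

MAP = 1.864, posterior mean = 2.175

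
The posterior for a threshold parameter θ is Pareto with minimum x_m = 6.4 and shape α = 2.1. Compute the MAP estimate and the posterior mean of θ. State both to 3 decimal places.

The Pareto density is strictly decreasing on [x_m, ∞), so the mode is x_m = 6.400.
Mean = α·x_m/(α−1) = 2.1·6.4/1.1 = 12.218.

MAP = 6.400; posterior mean = 12.218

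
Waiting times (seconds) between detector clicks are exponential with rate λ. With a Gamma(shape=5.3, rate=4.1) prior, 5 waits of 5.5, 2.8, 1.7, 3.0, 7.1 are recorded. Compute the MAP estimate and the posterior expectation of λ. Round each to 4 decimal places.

MAP = 0.3843, posterior mean = 0.4256

Σ times = 20.1. Posterior: Gamma(shape = 5.3+5 = 10.3, rate = 4.1+20.1 = 24.2).
Mode = (α−1)/β = 9.3/24.2 = 0.3843.
Mean = α/β = 10.3/24.2 = 0.4256.
The posterior is right-skewed, so the mean exceeds the mode.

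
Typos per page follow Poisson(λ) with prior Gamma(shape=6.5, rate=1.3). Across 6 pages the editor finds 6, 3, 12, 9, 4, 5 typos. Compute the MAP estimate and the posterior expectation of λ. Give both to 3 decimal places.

λ_MAP = 6.096, E[λ|data] = 6.233

Σ counts = 39. Posterior: Gamma(shape = 6.5+39 = 45.5, rate = 1.3+6 = 7.3).
Mode = (α−1)/β = 44.5/7.3 = 6.096.
Mean = α/β = 45.5/7.3 = 6.233.
Mean > mode: the posterior has a right tail.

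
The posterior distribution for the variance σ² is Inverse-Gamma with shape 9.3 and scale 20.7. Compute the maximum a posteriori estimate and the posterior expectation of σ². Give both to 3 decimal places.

Mode = β/(α+1) = 20.7/10.3 = 2.010.
Mean = β/(α−1) = 20.7/8.3 = 2.494.

maximum a posteriori estimate = 2.010, posterior expectation = 2.494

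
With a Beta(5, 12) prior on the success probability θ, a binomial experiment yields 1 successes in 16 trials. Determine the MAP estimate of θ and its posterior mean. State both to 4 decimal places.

Posterior: Beta(5+1, 12+15) = Beta(6, 27).
Mode = (6−1)/(6+27−2) = 5/31 = 0.1613.
Mean = 6/(6+27) = 6/33 = 0.1818.

MAP = 0.1613, posterior mean = 0.1818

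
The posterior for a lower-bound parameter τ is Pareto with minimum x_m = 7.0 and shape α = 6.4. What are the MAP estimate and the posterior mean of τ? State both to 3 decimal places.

MAP estimate = 7.000, posterior mean = 8.296

The Pareto density is strictly decreasing on [x_m, ∞), so the mode is x_m = 7.000.
Mean = α·x_m/(α−1) = 6.4·7.0/5.4 = 8.296.
Mean > mode: the posterior has a right tail.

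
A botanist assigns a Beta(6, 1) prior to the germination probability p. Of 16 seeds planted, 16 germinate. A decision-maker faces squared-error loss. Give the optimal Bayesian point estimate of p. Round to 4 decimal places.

0.9565

Posterior: Beta(6+16, 1+0) = Beta(22, 1).
Since β = 1 ≤ 1 and α > 1, the Beta density is monotone increasing on [0,1]; the mode is at 1.
Mean = 22/(22+1) = 0.9565.
Squared-error loss ⇒ the optimal estimator is the posterior mean.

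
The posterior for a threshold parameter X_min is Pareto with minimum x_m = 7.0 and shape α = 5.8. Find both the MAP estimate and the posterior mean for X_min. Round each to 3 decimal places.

X_min_MAP = 7.000, E[X_min|data] = 8.458

The Pareto density is strictly decreasing on [x_m, ∞), so the mode is x_m = 7.000.
Mean = α·x_m/(α−1) = 5.8·7.0/4.8 = 8.458.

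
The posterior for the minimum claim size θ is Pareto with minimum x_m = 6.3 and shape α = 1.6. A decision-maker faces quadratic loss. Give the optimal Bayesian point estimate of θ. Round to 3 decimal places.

The Pareto density is strictly decreasing on [x_m, ∞), so the mode is x_m = 6.300.
Mean = α·x_m/(α−1) = 1.6·6.3/0.6 = 16.800.
Quadratic loss ⇒ the optimal estimator is the posterior mean.

16.800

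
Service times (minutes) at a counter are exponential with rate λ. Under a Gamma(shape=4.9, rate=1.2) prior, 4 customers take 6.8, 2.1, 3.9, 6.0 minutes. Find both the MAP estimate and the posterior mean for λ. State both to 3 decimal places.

MAP: 0.395. Posterior mean: 0.445.

Σ times = 18.8. Posterior: Gamma(shape = 4.9+4 = 8.9, rate = 1.2+18.8 = 20.0).
Mode = (α−1)/β = 7.9/20.0 = 0.395.
Mean = α/β = 8.9/20.0 = 0.445.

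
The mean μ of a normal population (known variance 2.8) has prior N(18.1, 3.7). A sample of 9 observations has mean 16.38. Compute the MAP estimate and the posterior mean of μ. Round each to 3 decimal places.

MAP = 16.513; posterior mean = 16.513

Posterior for μ is Normal. Precision-weighted mean: (1/3.7·18.1 + 9/2.8·16.38) / (1/3.7 + 9/2.8) = 16.513.
A Normal posterior is symmetric, so mode = mean.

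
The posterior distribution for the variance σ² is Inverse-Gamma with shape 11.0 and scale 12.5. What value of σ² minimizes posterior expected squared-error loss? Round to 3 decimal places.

1.250

Mode = β/(α+1) = 12.5/12.0 = 1.042.
Mean = β/(α−1) = 12.5/10.0 = 1.250.
Squared-error loss ⇒ the optimal estimator is the posterior mean.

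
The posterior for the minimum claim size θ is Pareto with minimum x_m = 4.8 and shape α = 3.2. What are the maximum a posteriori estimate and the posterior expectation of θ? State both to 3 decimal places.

MAP = 4.800; posterior mean = 6.982

The Pareto density is strictly decreasing on [x_m, ∞), so the mode is x_m = 4.800.
Mean = α·x_m/(α−1) = 3.2·4.8/2.2 = 6.982.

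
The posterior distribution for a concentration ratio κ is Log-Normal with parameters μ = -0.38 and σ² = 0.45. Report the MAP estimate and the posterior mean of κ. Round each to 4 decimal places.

Mode = exp(μ − σ²) = exp(-0.83) = 0.4360.
Mean = exp(μ + σ²/2) = exp(-0.155) = 0.8564.
The mean is pulled above the mode by the posterior's right skew.

MAP = 0.4360; posterior mean = 0.8564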